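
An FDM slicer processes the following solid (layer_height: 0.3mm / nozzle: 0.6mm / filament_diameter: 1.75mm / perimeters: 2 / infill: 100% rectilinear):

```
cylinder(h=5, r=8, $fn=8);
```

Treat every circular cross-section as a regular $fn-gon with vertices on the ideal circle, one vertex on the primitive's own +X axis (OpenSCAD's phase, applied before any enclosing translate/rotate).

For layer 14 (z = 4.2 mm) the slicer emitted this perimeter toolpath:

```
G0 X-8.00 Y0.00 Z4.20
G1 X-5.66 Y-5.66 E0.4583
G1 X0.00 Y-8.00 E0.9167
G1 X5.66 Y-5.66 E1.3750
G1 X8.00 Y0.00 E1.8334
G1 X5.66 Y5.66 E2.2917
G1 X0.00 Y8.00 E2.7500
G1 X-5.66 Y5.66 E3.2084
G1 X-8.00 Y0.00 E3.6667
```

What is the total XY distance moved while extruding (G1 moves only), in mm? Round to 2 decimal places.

49.00 mm

Sum the Euclidean lengths of each G1 segment: total = 49.00 mm.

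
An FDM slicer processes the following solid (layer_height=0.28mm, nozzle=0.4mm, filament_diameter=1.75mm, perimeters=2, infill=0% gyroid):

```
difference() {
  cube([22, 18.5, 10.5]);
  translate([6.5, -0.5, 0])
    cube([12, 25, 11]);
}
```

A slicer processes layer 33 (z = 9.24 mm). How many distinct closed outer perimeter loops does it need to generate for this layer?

2

At z = 9.24 mm: the cube is present — its section is the full 22×18.5 rectangle; the cube at (6.5, -0.5) is present — its section is the full 12×25 rectangle; Subtracting the remaining from the first: starting from the 22×18.5 cube, the 12×25 cube at (6.5, -0.5) partially overlaps it — only the 222.00 mm² overlap (of its 300.00 mm²) is removed, clipping the outline — 2 connected regions. The result has 2 disconnected regions.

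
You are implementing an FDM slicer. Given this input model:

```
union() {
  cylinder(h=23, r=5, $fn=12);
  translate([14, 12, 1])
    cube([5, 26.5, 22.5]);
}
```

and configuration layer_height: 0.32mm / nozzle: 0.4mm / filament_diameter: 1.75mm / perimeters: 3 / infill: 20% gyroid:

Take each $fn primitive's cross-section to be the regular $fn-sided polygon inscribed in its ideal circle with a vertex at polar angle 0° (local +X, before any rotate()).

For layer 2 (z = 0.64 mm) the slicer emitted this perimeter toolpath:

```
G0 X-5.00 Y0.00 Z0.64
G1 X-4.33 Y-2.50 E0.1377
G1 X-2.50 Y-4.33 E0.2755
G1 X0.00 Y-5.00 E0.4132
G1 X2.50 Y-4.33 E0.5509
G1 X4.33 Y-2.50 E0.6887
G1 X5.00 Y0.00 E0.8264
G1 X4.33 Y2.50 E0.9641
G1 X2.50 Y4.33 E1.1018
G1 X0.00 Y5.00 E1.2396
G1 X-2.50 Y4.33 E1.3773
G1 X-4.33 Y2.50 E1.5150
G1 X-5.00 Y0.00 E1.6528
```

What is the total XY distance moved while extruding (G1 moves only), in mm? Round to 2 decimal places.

Sum the Euclidean lengths of each G1 segment: total = 31.06 mm.

31.06 mm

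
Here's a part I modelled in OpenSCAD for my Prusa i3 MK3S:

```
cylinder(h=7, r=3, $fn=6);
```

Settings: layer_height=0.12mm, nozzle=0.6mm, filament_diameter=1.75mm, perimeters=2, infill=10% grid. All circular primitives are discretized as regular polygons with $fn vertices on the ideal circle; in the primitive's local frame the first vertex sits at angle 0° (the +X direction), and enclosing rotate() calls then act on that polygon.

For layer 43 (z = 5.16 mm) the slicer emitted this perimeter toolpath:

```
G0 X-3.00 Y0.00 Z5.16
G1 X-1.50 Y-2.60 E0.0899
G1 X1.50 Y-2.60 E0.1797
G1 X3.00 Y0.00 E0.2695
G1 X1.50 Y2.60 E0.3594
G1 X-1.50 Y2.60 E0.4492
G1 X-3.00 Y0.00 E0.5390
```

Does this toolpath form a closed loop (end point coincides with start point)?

yes

Start point (G0): (-3.00, 0.00). End point (last G1): the path returns to the start — closed.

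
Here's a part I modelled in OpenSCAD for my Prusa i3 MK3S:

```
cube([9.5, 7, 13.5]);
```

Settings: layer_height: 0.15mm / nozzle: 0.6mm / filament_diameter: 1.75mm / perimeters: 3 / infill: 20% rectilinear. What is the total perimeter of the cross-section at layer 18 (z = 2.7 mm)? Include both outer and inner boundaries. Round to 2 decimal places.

At z = 2.7 mm: the 9.5×7 cube contributes its full rectangle (perimeter 33.00 mm). Overall, the cross-section is a single solid region. Total boundary length (outer) = 33.00 mm.

33.00 mm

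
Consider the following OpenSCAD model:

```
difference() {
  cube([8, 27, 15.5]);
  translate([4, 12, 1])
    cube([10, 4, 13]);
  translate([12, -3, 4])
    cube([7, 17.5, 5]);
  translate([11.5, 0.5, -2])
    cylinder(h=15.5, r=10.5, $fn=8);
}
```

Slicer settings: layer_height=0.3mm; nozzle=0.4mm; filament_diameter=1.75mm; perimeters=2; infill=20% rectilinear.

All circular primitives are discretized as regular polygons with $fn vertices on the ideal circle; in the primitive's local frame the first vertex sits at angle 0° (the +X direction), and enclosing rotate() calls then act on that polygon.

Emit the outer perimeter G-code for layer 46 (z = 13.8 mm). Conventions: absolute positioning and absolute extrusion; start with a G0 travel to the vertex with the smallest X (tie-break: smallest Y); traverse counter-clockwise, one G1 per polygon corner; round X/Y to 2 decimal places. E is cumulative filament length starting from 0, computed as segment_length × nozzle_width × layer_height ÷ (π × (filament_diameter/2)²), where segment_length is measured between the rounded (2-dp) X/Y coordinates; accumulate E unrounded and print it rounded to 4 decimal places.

G0 X0.00 Y0.00 Z13.80
G1 X8.00 Y0.00 E0.3991
G1 X8.00 Y12.00 E0.9978
G1 X4.00 Y12.00 E1.1974
G1 X4.00 Y16.00 E1.3969
G1 X8.00 Y16.00 E1.5965
G1 X8.00 Y27.00 E2.1453
G1 X0.00 Y27.00 E2.5444
G1 X0.00 Y0.00 E3.8914

At z = 13.8 mm: the cube is present — its section is the full 8×27 rectangle; the cube at (4, 12) is present — its section is the full 10×4 rectangle; the cube at (12, -3) is not intersected at this z (z outside [4, 9]); the cylinder at (11.5, 0.5) is not intersected at this z (z outside [-2, 13.5]); Subtracting the remaining from the first: starting from the 8×27 cube, the 10×4 cube at (4, 12) partially overlaps it — only the 16.00 mm² overlap (of its 40.00 mm²) is removed, clipping the outline — 1 connected region. The outline is a single polygon with 8 vertices. Extrusion per mm of travel: 0.4 × 0.3 / (π × 0.875²) = 0.049890. Accumulating E over each segment gives final E = 3.8914.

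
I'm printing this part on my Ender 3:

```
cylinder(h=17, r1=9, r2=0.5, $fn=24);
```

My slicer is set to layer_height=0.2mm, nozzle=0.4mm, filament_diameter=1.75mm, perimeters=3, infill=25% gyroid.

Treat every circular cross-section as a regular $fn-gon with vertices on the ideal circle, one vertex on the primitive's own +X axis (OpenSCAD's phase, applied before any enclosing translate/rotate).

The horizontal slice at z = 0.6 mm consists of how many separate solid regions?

1

At z = 0.6 mm: the cone: at t=0.035 of its height the radius interpolates to r₁+(r₂−r₁)t = 8.700, giving a regular 24-gon of that circumradius. The result has 1 disconnected region.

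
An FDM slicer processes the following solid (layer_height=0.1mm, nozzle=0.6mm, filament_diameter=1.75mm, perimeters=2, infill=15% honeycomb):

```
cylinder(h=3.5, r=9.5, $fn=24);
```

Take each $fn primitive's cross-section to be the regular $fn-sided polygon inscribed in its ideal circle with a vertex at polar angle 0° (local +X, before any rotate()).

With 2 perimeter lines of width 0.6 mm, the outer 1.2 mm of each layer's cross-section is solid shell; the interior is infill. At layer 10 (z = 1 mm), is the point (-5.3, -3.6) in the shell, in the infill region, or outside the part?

At z = 1 mm: the r=9.5 cylinder gives a regular 24-gon of circumradius 9.5 (constant along its height). Overall, the cross-section is a single solid region. The nearest boundary edge runs (-8.23, -4.75)→(-6.72, -6.72); distance from the point to it = 3.02 mm. The point is inside the cross-section and 3.02 mm from the nearest boundary — more than the 1.2 mm shell width (2 × 0.6), so it's in the infill interior.

infill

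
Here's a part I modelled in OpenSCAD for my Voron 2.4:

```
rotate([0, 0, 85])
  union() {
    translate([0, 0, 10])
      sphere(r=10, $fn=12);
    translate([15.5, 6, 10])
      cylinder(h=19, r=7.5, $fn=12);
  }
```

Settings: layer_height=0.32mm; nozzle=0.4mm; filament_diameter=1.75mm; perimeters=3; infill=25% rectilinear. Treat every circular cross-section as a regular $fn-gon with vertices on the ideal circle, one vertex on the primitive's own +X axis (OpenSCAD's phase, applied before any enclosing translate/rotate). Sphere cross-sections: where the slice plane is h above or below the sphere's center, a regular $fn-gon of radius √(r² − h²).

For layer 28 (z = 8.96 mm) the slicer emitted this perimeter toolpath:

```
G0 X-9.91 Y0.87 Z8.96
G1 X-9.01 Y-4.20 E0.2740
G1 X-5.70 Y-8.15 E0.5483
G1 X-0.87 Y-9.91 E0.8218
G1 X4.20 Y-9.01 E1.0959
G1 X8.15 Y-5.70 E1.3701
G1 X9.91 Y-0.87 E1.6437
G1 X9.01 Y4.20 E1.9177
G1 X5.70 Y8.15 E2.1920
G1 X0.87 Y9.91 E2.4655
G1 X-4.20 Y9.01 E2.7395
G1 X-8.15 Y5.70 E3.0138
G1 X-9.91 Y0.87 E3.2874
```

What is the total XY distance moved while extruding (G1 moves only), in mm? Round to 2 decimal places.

61.77 mm

Sum the Euclidean lengths of each G1 segment: total = 61.77 mm.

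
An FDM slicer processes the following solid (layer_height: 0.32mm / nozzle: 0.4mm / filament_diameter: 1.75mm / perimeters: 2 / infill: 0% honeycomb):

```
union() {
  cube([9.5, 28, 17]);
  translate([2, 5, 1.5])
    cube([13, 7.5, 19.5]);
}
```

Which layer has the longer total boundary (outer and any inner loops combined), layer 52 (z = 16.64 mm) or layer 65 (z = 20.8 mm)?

layer 52 (z = 16.64 mm)

Layer 52 (z = 16.64): the cube (footprint 9.5×28) is included at this height (perimeter 75.00 mm); the cube at (2, 5) is present — its section is the full 13×7.5 rectangle (perimeter 41.00 mm); Combining (union): the regions partially overlap (shared area 56.25 mm²), so the edge portions inside another operand are dropped and the merged outline is re-measured after clipping — boundary = 86.00 mm. So its perimeter = 86.00 mm. Layer 65 (z = 20.8): the cube is not intersected at this z (z outside [0, 17]); the 13×7.5 cube at (2, 5) contributes its full rectangle (perimeter 41.00 mm); Taking the union: only the 13×7.5 cube at (2, 5) is present, so the union is just that shape — boundary = 41.00 mm. So its perimeter = 41.00 mm. Layer 52 is larger (86.00 vs 41.00 mm).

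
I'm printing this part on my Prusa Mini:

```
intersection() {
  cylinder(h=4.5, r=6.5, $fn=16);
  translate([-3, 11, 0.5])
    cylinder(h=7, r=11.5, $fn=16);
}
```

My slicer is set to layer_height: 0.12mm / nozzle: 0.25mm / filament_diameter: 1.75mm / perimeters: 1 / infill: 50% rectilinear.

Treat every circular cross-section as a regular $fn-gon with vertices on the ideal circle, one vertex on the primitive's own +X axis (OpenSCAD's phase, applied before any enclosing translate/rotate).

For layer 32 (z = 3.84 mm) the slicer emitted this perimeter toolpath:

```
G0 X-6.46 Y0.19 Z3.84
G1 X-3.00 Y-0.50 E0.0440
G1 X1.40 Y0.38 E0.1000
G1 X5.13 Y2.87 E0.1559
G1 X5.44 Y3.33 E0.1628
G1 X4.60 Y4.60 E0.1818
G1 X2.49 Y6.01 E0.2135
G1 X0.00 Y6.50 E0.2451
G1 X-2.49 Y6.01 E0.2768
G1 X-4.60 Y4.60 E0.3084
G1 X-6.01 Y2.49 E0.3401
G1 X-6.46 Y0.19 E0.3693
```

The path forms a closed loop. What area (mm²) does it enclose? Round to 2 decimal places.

Apply the shoelace formula to the sequence of (X, Y) vertices; enclosed area = 56.25 mm².

56.25 mm²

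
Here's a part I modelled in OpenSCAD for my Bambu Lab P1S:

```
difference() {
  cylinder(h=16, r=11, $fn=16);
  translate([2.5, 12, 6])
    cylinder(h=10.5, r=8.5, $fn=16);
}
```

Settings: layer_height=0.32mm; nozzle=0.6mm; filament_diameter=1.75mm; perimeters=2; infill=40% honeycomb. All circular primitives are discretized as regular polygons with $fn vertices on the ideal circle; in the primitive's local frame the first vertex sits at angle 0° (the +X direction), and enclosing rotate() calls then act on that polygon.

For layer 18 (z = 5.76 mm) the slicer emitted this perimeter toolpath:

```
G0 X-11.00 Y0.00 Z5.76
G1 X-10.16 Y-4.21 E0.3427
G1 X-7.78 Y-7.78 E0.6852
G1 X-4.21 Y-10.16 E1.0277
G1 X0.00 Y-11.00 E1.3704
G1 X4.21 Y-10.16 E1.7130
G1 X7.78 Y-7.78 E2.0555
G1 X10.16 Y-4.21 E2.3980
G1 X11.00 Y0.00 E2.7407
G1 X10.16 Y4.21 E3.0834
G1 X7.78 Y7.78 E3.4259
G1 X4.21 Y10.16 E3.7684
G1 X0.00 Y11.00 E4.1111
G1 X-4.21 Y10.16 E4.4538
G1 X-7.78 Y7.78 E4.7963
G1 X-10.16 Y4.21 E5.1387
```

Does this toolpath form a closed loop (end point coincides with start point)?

no

Start point (G0): (-11.00, 0.00). End point (last G1): the path does not return to the start — open.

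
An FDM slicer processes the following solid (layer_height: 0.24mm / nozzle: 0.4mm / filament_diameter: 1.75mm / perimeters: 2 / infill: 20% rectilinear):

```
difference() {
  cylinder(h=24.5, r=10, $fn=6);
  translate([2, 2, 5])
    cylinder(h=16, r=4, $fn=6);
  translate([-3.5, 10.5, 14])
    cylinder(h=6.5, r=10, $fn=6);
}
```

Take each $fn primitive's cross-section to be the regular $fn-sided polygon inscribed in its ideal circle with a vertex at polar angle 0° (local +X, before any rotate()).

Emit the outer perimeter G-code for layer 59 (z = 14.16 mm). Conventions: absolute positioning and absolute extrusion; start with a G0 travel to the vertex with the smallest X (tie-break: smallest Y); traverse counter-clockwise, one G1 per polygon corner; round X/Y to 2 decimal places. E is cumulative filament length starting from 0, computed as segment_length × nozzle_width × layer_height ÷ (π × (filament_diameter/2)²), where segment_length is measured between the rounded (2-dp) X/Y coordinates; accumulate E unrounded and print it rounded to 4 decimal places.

G0 X-10.00 Y0.00 Z14.16
G1 X-5.00 Y-8.66 E0.3991
G1 X5.00 Y-8.66 E0.7982
G1 X10.00 Y0.00 E1.1973
G1 X5.22 Y8.28 E1.5789
G1 X3.59 Y5.46 E1.7089
G1 X4.00 Y5.46 E1.7253
G1 X6.00 Y2.00 E1.8848
G1 X4.00 Y-1.46 E2.0443
G1 X0.00 Y-1.46 E2.2040
G1 X-1.91 Y1.84 E2.3561
G1 X-8.50 Y1.84 E2.6192
G1 X-8.72 Y2.22 E2.6367
G1 X-10.00 Y0.00 E2.7390

At z = 14.16 mm: the r=10 cylinder gives a regular 6-gon of circumradius 10 (constant along its height); the r=4 cylinder at (2, 2) contributes a regular 6-gon of circumradius 4; the r=10 cylinder at (-3.5, 10.5) contributes a regular 6-gon of circumradius 10; Subtracting the remaining from the first: starting from the r=10 cylinder, the r=4 cylinder at (2, 2) lies wholly inside it (removes its full 41.57 mm² and its 24.00 mm outline becomes a hole wall); the r=10 cylinder at (-3.5, 10.5) partially overlaps it — only the 58.02 mm² overlap (of its 259.81 mm²) is removed, clipping the outline — 1 connected region. The outline is a single polygon with 13 vertices. Extrusion per mm of travel: 0.4 × 0.24 / (π × 0.875²) = 0.039912. Accumulating E over each segment gives final E = 2.7390.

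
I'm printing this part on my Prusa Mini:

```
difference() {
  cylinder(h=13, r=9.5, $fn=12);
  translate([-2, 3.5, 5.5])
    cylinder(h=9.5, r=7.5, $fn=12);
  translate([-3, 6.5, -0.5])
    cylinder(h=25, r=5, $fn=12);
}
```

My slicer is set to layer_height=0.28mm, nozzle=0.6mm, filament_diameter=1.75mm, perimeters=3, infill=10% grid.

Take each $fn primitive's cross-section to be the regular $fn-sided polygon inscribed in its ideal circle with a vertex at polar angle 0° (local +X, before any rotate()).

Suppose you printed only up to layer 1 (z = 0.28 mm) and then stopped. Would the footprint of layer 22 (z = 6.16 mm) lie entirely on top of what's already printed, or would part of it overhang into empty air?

Compare the two slices. At z = 0.28: the r=9.5 cylinder gives a regular 12-gon of circumradius 9.5 (constant along its height) (area = (12/2)·9.500²·sin(360°/12) = 270.75 mm²); the cylinder at (-2, 3.5) is absent (z outside [5.5, 15]); the r=5 cylinder at (-3, 6.5) gives a regular 12-gon of circumradius 5 (constant along its height) (area = (12/2)·5.000²·sin(360°/12) = 75.00 mm²); Taking the first minus the rest: starting from the r=9.5 cylinder (270.75 mm²), the r=5 cylinder at (-3, 6.5) partially overlaps it — only the 53.88 mm² overlap (of its 75.00 mm²) is removed, clipping the outline — area = 216.87 mm². At z = 6.16: the cylinder: section is a regular 12-gon, circumradius r=9.5 (area = (12/2)·9.500²·sin(360°/12) = 270.75 mm²); the cylinder at (-2, 3.5): section is a regular 12-gon, circumradius r=7.5 (area = (12/2)·7.500²·sin(360°/12) = 168.75 mm²); the r=5 cylinder at (-3, 6.5) gives a regular 12-gon of circumradius 5 (constant along its height) (area = (12/2)·5.000²·sin(360°/12) = 75.00 mm²); Subtracting the remaining from the first: starting from the r=9.5 cylinder (270.75 mm²), the r=7.5 cylinder at (-2, 3.5) partially overlaps it — only the 145.03 mm² overlap (of its 168.75 mm²) is removed, clipping the outline; the r=5 cylinder at (-3, 6.5) misses the remaining region (no effect) — area = 125.72 mm². Checking containment: the cross-section at z = 6.16 is a subset of the cross-section at z = 0.28.

entirely on top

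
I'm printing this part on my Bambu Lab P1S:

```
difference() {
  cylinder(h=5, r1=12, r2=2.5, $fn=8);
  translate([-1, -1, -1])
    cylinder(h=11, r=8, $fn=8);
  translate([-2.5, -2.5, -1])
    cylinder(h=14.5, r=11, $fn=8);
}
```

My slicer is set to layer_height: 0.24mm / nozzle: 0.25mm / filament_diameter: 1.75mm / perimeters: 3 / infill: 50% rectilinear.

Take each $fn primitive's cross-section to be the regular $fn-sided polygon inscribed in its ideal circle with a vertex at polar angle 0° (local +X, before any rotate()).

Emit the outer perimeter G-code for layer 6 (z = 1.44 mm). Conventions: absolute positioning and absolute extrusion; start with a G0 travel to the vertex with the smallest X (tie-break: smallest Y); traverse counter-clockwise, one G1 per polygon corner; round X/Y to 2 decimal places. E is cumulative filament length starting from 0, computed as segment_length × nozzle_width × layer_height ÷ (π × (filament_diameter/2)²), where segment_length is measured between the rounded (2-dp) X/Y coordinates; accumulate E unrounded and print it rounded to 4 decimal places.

G0 X-2.17 Y8.36 Z1.44
G1 X5.28 Y5.28 E0.2011
G1 X8.36 Y-2.17 E0.4022
G1 X9.26 Y0.00 E0.4608
G1 X6.55 Y6.55 E0.6376
G1 X0.00 Y9.26 E0.8144
G1 X-2.17 Y8.36 E0.8730

At z = 1.44 mm: the cone (r1=12→r2=2.5) has section circumradius 9.264 here — a regular 8-gon; the cylinder at (-1, -1): section is a regular 8-gon, circumradius r=8; the r=11 cylinder at (-2.5, -2.5) contributes a regular 8-gon of circumradius 11; After the difference (first − rest): starting from the cone, the r=8 cylinder at (-1, -1) partially overlaps it — only the 179.31 mm² overlap (of its 181.02 mm²) is removed, clipping the outline; the r=11 cylinder at (-2.5, -2.5) partially overlaps it — only the 38.24 mm² overlap (of its 342.24 mm²) is removed, clipping the outline — 1 connected region. The outline is a single polygon with 6 vertices. Extrusion per mm of travel: 0.25 × 0.24 / (π × 0.875²) = 0.024945. Accumulating E over each segment gives final E = 0.8730.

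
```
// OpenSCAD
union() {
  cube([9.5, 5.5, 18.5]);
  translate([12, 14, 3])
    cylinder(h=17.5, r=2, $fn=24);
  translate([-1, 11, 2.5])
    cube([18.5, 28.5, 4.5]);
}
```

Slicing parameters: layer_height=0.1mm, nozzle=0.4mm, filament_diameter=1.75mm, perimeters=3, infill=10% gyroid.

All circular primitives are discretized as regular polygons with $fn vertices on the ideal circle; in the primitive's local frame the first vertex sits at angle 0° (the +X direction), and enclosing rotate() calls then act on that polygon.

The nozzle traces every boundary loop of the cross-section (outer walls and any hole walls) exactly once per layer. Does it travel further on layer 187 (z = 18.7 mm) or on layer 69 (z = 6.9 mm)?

Layer 187 (z = 18.7): the cube is absent (z outside [0, 18.5]); the r=2 cylinder at (12, 14) contributes a regular 24-gon of circumradius 2 (perimeter = 2·24·2.000·sin(180°/24) = 12.53 mm); the cube at (-1, 11) does not reach this height (z outside [2.5, 7]); Merging all regions: only the r=2 cylinder at (12, 14) is present, so the union is just that shape — boundary = 12.53 mm. So its perimeter = 12.53 mm. Layer 69 (z = 6.9): the cube (footprint 9.5×5.5) is included at this height (perimeter 30.00 mm); the cylinder at (12, 14): section is a regular 24-gon, circumradius r=2 (perimeter = 2·24·2.000·sin(180°/24) = 12.53 mm); the 18.5×28.5 cube at (-1, 11) contributes its full rectangle (perimeter 94.00 mm); Taking the union: the regions partially overlap (shared area 12.42 mm²), so the edge portions inside another operand are dropped and the merged outline is re-measured after clipping — boundary = 124.00 mm. So its perimeter = 124.00 mm. Layer 69 is larger (124.00 vs 12.53 mm).

layer 69 (z = 6.9 mm)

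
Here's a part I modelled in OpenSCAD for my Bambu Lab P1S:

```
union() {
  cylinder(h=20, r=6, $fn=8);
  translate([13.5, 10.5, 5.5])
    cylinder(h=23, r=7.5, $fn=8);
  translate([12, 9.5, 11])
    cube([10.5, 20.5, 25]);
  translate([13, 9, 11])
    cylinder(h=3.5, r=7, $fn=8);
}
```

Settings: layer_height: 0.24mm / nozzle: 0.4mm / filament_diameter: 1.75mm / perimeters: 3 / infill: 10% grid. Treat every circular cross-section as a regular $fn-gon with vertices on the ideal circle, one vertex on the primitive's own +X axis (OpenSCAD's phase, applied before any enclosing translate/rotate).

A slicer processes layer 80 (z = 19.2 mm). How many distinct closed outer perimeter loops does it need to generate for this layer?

At z = 19.2 mm: the cylinder: section is a regular 8-gon, circumradius r=6; the cylinder at (13.5, 10.5): section is a regular 8-gon, circumradius r=7.5; the cube at (12, 9.5) (footprint 10.5×20.5) is included at this height; the cylinder at (13, 9) is not intersected at this z (z outside [11, 14.5]); Combining (union): the regions partially overlap (shared area 59.35 mm²), so overlapping operands fuse into one piece — 2 connected regions. The result has 2 disconnected regions.

2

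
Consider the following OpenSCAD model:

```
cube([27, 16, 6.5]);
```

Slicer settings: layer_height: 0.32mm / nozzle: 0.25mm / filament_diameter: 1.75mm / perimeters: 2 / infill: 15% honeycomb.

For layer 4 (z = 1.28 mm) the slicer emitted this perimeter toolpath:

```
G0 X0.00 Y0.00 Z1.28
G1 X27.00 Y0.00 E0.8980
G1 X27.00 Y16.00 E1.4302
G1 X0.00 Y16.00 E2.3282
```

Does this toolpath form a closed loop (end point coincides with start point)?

no

Start point (G0): (0.00, 0.00). End point (last G1): the path does not return to the start — open.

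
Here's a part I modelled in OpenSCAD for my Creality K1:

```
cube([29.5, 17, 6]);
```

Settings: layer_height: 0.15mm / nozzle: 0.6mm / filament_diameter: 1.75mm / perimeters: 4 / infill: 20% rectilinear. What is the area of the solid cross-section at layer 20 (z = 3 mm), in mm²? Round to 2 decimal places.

At z = 3 mm: the cube (footprint 29.5×17) is included at this height (area 501.50 mm²). Overall, the cross-section is a single solid region. Net area = 501.50 mm².

501.50 mm²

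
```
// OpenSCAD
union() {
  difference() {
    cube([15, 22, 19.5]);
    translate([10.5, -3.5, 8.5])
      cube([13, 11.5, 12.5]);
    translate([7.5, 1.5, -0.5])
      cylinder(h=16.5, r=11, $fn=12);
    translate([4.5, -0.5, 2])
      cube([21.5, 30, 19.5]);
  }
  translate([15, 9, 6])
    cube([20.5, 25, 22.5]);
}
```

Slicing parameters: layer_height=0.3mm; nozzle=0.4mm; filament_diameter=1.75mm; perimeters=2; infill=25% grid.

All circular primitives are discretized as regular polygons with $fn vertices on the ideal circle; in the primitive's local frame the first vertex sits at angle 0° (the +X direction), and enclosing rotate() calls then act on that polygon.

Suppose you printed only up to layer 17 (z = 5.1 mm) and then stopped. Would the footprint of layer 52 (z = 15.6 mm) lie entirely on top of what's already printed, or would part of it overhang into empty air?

part overhangs

Compare the two slices. At z = 5.1: the cube is present — its section is the full 15×22 rectangle (area 330.00 mm²); the cube at (10.5, -3.5) is not intersected at this z (z outside [8.5, 21]); the r=11 cylinder at (7.5, 1.5) contributes a regular 12-gon of circumradius 11 (area = (12/2)·11.000²·sin(360°/12) = 363.00 mm²); the cube at (4.5, -0.5) (footprint 21.5×30) is included at this height (area 645.00 mm²); Taking the first minus the rest: starting from the 15×22 cube (330.00 mm²), the r=11 cylinder at (7.5, 1.5) partially overlaps it — only the 169.50 mm² overlap (of its 363.00 mm²) is removed, clipping the outline; the 21.5×30 cube at (4.5, -0.5) partially overlaps it — only the 109.96 mm² overlap (of its 645.00 mm²) is removed, clipping the outline — area = 50.54 mm²; the cube at (15, 9) does not reach this height (z outside [6, 28.5]); Combining (union): only that combined region is present, so the union is just that shape — area = 50.54 mm². At z = 15.6: the 15×22 cube contributes its full rectangle (area 330.00 mm²); the cube at (10.5, -3.5) is present — its section is the full 13×11.5 rectangle (area 149.50 mm²); the cylinder at (7.5, 1.5): section is a regular 12-gon, circumradius r=11 (area = (12/2)·11.000²·sin(360°/12) = 363.00 mm²); the cube at (4.5, -0.5) (footprint 21.5×30) is included at this height (area 645.00 mm²); Taking the first minus the rest: starting from the 15×22 cube (330.00 mm²), the 13×11.5 cube at (10.5, -3.5) partially overlaps it — only the 36.00 mm² overlap (of its 149.50 mm²) is removed, clipping the outline; the r=11 cylinder at (7.5, 1.5) partially overlaps it — only the 133.50 mm² overlap (of its 363.00 mm²) is removed, clipping the outline; the 21.5×30 cube at (4.5, -0.5) partially overlaps it — only the 109.96 mm² overlap (of its 645.00 mm²) is removed, clipping the outline — area = 50.54 mm²; the cube at (15, 9) is present — its section is the full 20.5×25 rectangle (area 512.50 mm²); Combining (union): the 2 present regions are separate (no shared area or edge), so areas and boundary lengths simply add and each stays a separate island — area = 563.04 mm². Checking containment: at z = 15.6 the cross-section extends beyond the z = 5.1 cross-section by about 512.50 mm².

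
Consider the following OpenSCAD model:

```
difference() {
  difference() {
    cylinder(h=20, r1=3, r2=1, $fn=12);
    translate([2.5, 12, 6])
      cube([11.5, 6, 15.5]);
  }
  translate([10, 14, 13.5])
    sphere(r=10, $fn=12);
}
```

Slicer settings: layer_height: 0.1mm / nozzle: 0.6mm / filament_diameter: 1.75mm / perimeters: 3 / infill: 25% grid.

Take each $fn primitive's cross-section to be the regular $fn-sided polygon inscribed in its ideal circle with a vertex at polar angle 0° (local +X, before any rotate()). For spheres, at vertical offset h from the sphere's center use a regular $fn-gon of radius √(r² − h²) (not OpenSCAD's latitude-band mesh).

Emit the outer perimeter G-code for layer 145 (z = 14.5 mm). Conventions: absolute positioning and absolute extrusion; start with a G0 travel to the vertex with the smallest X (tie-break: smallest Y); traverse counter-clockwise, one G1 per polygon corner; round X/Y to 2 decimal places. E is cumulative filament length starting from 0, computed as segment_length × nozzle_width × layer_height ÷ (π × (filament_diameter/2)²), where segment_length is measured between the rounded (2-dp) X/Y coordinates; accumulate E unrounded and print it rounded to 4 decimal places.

At z = 14.5 mm: the cone: at t=0.725 of its height the radius interpolates to r₁+(r₂−r₁)t = 1.550, giving a regular 12-gon of that circumradius; the cube at (2.5, 12) (footprint 11.5×6) is included at this height; After the difference (first − rest): starting from the cone, the 11.5×6 cube at (2.5, 12) misses the remaining region (no effect) — 1 connected region; the sphere at (10, 14): section is a regular 12-gon, circumradius = √(r²−h²) = √(10²−1²) = 9.950; Taking the first minus the rest: starting from the result so far, the r=10 sphere at (10, 14) misses the remaining region (no effect) — 1 connected region. The outline is a single polygon with 12 vertices. Extrusion per mm of travel: 0.6 × 0.1 / (π × 0.875²) = 0.024945. Accumulating E over each segment gives final E = 0.2400.

G0 X-1.55 Y0.00 Z14.50
G1 X-1.34 Y-0.77 E0.0199
G1 X-0.78 Y-1.34 E0.0398
G1 X0.00 Y-1.55 E0.0600
G1 X0.78 Y-1.34 E0.0801
G1 X1.34 Y-0.78 E0.0999
G1 X1.55 Y0.00 E0.1200
G1 X1.34 Y0.77 E0.1400
G1 X0.78 Y1.34 E0.1599
G1 X0.00 Y1.55 E0.1800
G1 X-0.77 Y1.34 E0.1999
G1 X-1.34 Y0.77 E0.2201
G1 X-1.55 Y0.00 E0.2400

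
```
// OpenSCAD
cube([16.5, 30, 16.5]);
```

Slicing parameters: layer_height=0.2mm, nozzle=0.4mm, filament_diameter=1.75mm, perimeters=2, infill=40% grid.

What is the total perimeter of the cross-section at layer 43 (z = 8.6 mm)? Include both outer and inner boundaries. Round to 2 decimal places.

93.00 mm

At z = 8.6 mm: the 16.5×30 cube contributes its full rectangle (perimeter 93.00 mm). Overall, the cross-section is a single solid region. Total boundary length (outer) = 93.00 mm.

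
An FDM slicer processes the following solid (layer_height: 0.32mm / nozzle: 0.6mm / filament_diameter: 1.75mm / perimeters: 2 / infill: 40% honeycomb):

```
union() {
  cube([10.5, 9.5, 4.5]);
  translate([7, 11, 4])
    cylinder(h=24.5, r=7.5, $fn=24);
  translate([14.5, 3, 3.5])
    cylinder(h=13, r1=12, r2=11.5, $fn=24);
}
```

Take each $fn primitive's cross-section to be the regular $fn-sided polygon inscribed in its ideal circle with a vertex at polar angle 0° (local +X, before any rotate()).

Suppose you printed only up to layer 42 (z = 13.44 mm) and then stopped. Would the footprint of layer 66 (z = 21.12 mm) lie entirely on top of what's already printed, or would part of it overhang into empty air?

Compare the two slices. At z = 13.44: the cube is absent (z outside [0, 4.5]); the cylinder at (7, 11): section is a regular 24-gon, circumradius r=7.5 (area = (24/2)·7.500²·sin(360°/24) = 174.70 mm²); the cone at (14.5, 3) (r1=12→r2=11.5) has section circumradius 11.618 here — a regular 24-gon (area = (24/2)·11.618²·sin(360°/24) = 419.20 mm²); Combining (union): the regions partially overlap — summed areas 593.90 mm² minus the doubly-counted overlap 83.60 mm² gives 510.30 mm² — area = 510.30 mm². At z = 21.12: the cube is not intersected at this z (z outside [0, 4.5]); the cylinder at (7, 11): section is a regular 24-gon, circumradius r=7.5 (area = (24/2)·7.500²·sin(360°/24) = 174.70 mm²); the cone at (14.5, 3) is not intersected at this z (z outside [3.5, 16.5]); Taking the union: only the r=7.5 cylinder at (7, 11) is present, so the union is just that shape — area = 174.70 mm². Checking containment: the cross-section at z = 21.12 is a subset of the cross-section at z = 13.44.

entirely on top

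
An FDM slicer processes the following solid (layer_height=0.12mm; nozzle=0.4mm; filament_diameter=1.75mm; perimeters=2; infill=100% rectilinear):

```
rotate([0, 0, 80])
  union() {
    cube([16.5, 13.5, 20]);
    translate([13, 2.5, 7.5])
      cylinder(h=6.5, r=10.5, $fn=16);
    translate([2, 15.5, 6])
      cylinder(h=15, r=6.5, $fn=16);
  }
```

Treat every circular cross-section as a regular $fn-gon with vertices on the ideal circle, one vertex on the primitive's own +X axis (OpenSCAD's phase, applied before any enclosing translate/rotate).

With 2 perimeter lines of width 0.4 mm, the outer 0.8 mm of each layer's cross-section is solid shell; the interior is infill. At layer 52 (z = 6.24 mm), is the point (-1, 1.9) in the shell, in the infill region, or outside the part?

At z = 6.24 mm: the cube (footprint 16.5×13.5) is included at this height; the cylinder at (13, 2.5) is absent (z outside [7.5, 14]); the r=6.5 cylinder at (2, 15.5) gives a regular 16-gon of circumradius 6.5 (constant along its height); Taking the union: the regions partially overlap (shared area 28.34 mm²), so overlapping operands fuse into one piece — 1 connected region; (whole slice rotated 80° about Z — lengths, areas and connectivity unchanged). Overall, the cross-section is a single solid region. Undo the 80° rotation: the query point maps to (1.697, 1.315) in the un-rotated model frame. The nearest boundary edge runs (16.50, 0.00)→(0.00, 0.00); distance from the point to it = 1.31 mm. The point is inside the cross-section and 1.31 mm from the nearest boundary — more than the 0.8 mm shell width (2 × 0.4), so it's in the infill interior.

infill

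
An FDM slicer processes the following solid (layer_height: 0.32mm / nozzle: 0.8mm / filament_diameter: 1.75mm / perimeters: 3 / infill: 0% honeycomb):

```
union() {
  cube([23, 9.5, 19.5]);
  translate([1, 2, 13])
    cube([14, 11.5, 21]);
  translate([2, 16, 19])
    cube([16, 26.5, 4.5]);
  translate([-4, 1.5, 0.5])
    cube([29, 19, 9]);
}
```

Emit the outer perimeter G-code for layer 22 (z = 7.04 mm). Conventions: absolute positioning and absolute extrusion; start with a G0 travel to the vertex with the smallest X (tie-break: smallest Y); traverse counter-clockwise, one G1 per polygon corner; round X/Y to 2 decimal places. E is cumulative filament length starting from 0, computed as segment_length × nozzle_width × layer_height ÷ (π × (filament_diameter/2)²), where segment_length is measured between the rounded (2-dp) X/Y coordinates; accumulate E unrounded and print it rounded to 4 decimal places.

At z = 7.04 mm: the 23×9.5 cube contributes its full rectangle; the cube at (1, 2) is not intersected at this z (z outside [13, 34]); the cube at (2, 16) does not reach this height (z outside [19, 23.5]); the cube at (-4, 1.5) (footprint 29×19) is included at this height; Combining (union): the regions partially overlap (shared area 184.00 mm²), so overlapping operands fuse into one piece — 1 connected region. The outline is a single polygon with 8 vertices. Extrusion per mm of travel: 0.8 × 0.32 / (π × 0.875²) = 0.106432. Accumulating E over each segment gives final E = 10.5368.

G0 X-4.00 Y1.50 Z7.04
G1 X0.00 Y1.50 E0.4257
G1 X0.00 Y0.00 E0.5854
G1 X23.00 Y0.00 E3.0333
G1 X23.00 Y1.50 E3.1930
G1 X25.00 Y1.50 E3.4058
G1 X25.00 Y20.50 E5.4281
G1 X-4.00 Y20.50 E8.5146
G1 X-4.00 Y1.50 E10.5368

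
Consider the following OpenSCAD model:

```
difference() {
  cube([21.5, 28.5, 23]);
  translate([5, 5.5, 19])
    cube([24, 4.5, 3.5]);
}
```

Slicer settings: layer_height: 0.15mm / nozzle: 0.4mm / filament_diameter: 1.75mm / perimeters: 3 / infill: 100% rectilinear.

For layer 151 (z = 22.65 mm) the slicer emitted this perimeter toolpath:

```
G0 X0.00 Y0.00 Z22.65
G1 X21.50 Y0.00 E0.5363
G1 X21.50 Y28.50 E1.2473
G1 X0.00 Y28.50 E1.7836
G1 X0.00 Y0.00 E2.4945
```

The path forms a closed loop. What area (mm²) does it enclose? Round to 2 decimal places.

612.75 mm²

Apply the shoelace formula to the sequence of (X, Y) vertices; enclosed area = 612.75 mm².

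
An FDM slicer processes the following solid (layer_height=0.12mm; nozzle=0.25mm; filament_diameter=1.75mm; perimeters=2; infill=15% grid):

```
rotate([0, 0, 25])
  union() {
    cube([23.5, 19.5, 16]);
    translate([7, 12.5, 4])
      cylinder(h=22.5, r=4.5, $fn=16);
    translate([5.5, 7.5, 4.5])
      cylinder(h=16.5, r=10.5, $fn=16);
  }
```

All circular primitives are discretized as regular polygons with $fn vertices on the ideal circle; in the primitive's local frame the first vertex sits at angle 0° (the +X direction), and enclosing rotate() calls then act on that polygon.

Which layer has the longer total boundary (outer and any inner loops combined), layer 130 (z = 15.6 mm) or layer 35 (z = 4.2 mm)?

Layer 130 (z = 15.6): the cube (footprint 23.5×19.5) is included at this height (perimeter 86.00 mm); the r=4.5 cylinder at (7, 12.5) contributes a regular 16-gon of circumradius 4.5 (perimeter = 2·16·4.500·sin(180°/16) = 28.09 mm); the r=10.5 cylinder at (5.5, 7.5) gives a regular 16-gon of circumradius 10.5 (constant along its height) (perimeter = 2·16·10.500·sin(180°/16) = 65.55 mm); Taking the union: the regions partially overlap (shared area 312.16 mm²), so the edge portions inside another operand are dropped and the merged outline is re-measured after clipping — boundary = 91.93 mm; (whole slice rotated 25° about Z — lengths, areas and connectivity unchanged). So its perimeter = 91.93 mm. Layer 35 (z = 4.2): the cube (footprint 23.5×19.5) is included at this height (perimeter 86.00 mm); the r=4.5 cylinder at (7, 12.5) gives a regular 16-gon of circumradius 4.5 (constant along its height) (perimeter = 2·16·4.500·sin(180°/16) = 28.09 mm); the cylinder at (5.5, 7.5) is absent (z outside [4.5, 21]); Merging all regions: the r=4.5 cylinder at (7, 12.5) lies entirely inside the 23.5×19.5 cube, so the union is just the 23.5×19.5 cube — boundary = 86.00 mm; (whole slice rotated 25° about Z — lengths, areas and connectivity unchanged). So its perimeter = 86.00 mm. Layer 130 is larger (91.93 vs 86.00 mm).

layer 130 (z = 15.6 mm)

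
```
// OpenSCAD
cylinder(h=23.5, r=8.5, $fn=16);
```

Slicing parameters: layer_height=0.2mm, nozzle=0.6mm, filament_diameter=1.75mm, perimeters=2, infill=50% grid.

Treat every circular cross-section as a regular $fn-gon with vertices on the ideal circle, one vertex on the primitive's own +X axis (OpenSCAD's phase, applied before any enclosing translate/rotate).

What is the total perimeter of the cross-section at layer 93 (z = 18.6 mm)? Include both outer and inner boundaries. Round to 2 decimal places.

At z = 18.6 mm: the r=8.5 cylinder contributes a regular 16-gon of circumradius 8.5 (perimeter = 2·16·8.500·sin(180°/16) = 53.06 mm). Overall, the cross-section is a single solid region. Total boundary length (outer) = 53.06 mm.

53.06 mm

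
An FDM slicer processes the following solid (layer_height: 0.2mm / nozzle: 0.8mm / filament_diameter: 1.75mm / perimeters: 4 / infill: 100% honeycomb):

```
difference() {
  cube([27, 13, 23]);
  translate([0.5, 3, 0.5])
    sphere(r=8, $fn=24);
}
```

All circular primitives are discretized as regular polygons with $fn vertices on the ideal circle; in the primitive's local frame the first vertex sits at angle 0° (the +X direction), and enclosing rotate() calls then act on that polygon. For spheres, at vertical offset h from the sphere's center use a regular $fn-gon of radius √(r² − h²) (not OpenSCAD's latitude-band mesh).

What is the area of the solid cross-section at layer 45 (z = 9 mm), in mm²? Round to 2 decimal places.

351.00 mm²

At z = 9 mm: the 27×13 cube contributes its full rectangle (area 351.00 mm²); the sphere at (0.5, 3) is absent (|z−center|=8.500 > r=8); After the difference (first − rest): none of the subtracted shapes is present at this height, so the 27×13 cube is unchanged — area = 351.00 mm². Overall, the cross-section is a single solid region. Net area = 351.00 mm².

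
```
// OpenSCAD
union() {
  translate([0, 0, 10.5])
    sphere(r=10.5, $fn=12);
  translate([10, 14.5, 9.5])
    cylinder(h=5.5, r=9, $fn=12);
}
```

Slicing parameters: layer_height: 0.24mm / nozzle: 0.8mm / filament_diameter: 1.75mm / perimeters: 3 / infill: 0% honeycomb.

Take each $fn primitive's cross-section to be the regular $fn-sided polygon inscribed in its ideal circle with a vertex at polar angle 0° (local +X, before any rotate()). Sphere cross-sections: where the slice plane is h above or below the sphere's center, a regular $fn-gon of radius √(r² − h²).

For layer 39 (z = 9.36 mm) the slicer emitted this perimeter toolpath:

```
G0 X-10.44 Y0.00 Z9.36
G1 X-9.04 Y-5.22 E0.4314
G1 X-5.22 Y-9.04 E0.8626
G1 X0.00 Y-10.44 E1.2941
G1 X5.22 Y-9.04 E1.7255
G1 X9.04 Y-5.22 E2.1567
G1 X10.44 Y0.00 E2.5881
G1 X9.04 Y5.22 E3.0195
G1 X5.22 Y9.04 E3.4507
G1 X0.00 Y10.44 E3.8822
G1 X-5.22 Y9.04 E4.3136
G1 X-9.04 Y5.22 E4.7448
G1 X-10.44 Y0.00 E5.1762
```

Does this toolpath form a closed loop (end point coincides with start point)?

Start point (G0): (-10.44, 0.00). End point (last G1): the path returns to the start — closed.

yes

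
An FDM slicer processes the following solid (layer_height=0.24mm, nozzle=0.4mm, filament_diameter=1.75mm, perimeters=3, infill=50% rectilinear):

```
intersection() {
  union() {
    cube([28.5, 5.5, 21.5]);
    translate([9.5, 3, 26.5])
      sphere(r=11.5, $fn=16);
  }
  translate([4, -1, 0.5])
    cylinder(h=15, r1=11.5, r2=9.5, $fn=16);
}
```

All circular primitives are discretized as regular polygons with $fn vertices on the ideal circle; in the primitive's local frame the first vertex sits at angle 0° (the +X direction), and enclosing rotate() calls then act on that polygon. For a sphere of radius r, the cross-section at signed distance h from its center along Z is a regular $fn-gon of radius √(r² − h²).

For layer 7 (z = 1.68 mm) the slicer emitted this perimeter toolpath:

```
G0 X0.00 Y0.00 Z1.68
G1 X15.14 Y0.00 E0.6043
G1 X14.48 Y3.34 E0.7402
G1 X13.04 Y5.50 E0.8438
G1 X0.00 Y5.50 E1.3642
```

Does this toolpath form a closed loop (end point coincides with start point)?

Start point (G0): (0.00, 0.00). End point (last G1): the path does not return to the start — open.

no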